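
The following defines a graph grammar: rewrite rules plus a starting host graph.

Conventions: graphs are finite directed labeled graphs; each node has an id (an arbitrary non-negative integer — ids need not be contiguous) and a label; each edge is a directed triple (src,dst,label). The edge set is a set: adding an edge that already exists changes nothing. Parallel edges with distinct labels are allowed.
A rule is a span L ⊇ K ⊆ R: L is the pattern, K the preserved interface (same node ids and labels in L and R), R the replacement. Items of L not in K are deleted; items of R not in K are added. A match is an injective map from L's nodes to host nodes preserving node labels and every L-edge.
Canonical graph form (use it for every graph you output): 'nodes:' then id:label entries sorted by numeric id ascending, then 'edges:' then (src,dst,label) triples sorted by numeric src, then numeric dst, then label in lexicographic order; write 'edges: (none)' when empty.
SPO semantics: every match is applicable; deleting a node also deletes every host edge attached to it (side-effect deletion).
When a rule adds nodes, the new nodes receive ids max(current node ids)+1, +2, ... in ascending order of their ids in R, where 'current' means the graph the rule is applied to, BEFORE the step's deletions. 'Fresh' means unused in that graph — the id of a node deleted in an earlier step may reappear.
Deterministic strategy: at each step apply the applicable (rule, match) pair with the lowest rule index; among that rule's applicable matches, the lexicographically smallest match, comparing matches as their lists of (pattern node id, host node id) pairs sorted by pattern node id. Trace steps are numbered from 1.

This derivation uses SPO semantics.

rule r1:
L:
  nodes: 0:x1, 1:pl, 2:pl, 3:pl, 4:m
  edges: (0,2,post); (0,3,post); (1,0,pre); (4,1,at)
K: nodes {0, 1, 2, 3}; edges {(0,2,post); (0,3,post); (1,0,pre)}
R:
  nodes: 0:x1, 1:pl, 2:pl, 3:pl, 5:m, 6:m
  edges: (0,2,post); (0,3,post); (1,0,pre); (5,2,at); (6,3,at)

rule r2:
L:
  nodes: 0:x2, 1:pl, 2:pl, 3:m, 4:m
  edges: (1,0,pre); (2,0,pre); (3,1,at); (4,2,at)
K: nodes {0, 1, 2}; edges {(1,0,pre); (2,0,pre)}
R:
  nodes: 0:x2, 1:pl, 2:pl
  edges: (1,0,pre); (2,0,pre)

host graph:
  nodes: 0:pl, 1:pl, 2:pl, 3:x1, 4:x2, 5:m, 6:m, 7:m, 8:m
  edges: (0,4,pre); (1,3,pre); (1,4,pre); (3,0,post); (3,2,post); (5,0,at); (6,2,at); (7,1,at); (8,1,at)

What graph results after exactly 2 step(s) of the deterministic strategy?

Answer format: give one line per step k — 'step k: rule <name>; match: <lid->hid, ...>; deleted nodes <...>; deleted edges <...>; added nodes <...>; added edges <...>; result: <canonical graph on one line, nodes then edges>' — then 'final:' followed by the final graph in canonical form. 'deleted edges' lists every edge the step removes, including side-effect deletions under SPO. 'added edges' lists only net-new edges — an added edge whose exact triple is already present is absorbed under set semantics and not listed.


step 1: rule r1; match: 0->3, 1->1, 2->0, 3->2, 4->7; deleted nodes 7; deleted edges (7,1,at); added nodes 9, 10; added edges (9,0,at); (10,2,at); result: nodes: 0:pl, 1:pl, 2:pl, 3:x1, 4:x2, 5:m, 6:m, 8:m, 9:m, 10:m edges: (0,4,pre); (1,3,pre); (1,4,pre); (3,0,post); (3,2,post); (5,0,at); (6,2,at); (8,1,at); (9,0,at); (10,2,at)
step 2: rule r1; match: 0->3, 1->1, 2->0, 3->2, 4->8; deleted nodes 8; deleted edges (8,1,at); added nodes 11, 12; added edges (11,0,at); (12,2,at); result: nodes: 0:pl, 1:pl, 2:pl, 3:x1, 4:x2, 5:m, 6:m, 9:m, 10:m, 11:m, 12:m edges: (0,4,pre); (1,3,pre); (1,4,pre); (3,0,post); (3,2,post); (5,0,at); (6,2,at); (9,0,at); (10,2,at); (11,0,at); (12,2,at)
final:
nodes: 0:pl, 1:pl, 2:pl, 3:x1, 4:x2, 5:m, 6:m, 9:m, 10:m, 11:m, 12:m
edges: (0,4,pre); (1,3,pre); (1,4,pre); (3,0,post); (3,2,post); (5,0,at); (6,2,at); (9,0,at); (10,2,at); (11,0,at); (12,2,at)


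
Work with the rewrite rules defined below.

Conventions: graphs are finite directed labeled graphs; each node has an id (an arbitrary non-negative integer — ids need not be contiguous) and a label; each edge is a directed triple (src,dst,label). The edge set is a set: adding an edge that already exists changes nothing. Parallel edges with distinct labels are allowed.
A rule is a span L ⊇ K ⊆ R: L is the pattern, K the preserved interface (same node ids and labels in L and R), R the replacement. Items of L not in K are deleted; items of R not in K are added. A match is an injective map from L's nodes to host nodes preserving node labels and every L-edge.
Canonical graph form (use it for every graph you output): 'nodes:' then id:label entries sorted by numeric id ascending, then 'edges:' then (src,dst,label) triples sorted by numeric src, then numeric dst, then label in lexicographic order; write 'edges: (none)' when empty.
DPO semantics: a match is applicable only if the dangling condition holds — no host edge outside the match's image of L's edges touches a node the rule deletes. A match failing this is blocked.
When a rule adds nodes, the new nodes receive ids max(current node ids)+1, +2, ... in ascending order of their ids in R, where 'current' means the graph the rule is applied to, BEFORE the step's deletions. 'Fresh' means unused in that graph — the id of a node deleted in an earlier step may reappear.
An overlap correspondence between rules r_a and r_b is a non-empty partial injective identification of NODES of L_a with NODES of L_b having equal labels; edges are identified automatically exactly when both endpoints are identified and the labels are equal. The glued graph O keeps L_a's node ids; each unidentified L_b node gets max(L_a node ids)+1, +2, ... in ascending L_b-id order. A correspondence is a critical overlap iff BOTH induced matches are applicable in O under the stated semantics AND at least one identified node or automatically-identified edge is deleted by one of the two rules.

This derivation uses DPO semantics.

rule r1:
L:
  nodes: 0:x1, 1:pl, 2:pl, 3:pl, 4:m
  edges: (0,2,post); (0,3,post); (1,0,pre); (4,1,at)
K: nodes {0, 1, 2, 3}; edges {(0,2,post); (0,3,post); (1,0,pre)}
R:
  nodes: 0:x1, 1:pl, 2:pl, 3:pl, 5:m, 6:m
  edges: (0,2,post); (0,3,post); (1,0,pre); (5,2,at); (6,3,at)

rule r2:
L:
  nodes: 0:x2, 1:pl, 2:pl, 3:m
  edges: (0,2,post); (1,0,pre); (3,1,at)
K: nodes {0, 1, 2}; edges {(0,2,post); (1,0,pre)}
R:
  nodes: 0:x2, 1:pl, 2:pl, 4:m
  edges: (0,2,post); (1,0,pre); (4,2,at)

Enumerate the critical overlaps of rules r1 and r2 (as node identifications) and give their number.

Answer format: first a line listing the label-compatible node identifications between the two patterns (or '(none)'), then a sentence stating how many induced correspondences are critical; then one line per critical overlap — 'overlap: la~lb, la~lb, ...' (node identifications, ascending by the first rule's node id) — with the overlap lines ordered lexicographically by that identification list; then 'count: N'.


label-compatible node identifications between L(r1) and L(r2): 1~1, 1~2, 2~1, 2~2, 3~1, 3~2, 4~3
3 of the induced correspondences are critical overlaps of r1 and r2.
overlap: 1~1, 2~2, 4~3
overlap: 1~1, 3~2, 4~3
overlap: 1~1, 4~3
count: 3


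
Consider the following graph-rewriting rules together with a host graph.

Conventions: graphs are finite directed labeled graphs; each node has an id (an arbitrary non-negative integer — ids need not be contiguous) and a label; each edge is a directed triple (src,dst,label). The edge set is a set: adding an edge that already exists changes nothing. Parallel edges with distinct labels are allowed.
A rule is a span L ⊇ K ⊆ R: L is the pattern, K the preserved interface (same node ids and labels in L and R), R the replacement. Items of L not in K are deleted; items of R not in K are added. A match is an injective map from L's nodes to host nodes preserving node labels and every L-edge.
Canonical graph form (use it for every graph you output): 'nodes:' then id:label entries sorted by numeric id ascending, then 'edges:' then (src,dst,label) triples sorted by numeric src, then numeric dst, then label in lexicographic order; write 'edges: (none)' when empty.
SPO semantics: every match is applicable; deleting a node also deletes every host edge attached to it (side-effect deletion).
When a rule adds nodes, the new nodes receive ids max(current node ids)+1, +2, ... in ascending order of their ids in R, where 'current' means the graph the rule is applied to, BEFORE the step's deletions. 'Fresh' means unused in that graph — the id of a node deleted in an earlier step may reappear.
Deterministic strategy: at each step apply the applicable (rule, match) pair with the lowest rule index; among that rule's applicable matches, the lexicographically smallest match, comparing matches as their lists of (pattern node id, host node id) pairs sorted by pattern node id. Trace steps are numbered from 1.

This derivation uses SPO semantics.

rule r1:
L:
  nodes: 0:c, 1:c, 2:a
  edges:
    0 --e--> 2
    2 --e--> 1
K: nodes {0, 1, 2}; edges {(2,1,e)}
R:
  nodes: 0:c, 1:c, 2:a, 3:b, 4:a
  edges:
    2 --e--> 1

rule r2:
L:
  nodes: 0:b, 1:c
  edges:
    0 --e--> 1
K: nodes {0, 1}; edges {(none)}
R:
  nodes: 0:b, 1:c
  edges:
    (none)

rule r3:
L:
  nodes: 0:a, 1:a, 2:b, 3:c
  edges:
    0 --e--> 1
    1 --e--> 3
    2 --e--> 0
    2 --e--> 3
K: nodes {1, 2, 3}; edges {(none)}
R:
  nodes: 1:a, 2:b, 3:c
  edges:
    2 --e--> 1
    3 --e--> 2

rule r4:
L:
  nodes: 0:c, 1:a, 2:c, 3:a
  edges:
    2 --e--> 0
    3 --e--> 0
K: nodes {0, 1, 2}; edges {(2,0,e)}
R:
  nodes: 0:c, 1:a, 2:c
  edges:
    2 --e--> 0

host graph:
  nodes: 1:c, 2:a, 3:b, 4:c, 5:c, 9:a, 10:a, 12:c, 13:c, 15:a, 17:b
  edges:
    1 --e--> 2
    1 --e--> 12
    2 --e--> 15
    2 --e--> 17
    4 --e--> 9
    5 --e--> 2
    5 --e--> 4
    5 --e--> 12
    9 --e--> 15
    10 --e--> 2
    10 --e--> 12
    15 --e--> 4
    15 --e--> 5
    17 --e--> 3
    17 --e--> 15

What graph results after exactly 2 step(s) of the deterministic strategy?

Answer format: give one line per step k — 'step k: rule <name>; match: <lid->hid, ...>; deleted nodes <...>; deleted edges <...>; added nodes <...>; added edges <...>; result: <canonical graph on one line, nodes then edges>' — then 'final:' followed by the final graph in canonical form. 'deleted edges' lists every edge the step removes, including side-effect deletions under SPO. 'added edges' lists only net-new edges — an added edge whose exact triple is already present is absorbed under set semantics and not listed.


step 1: rule r4; match: 0->4, 1->2, 2->5, 3->15; deleted nodes 15; deleted edges (2,15,e); (9,15,e); (15,4,e); (15,5,e); (17,15,e); added nodes (none); added edges (none); result: nodes: 1:c, 2:a, 3:b, 4:c, 5:c, 9:a, 10:a, 12:c, 13:c, 17:b edges: (1,2,e); (1,12,e); (2,17,e); (4,9,e); (5,2,e); (5,4,e); (5,12,e); (10,2,e); (10,12,e); (17,3,e)
step 2: rule r4; match: 0->12, 1->2, 2->1, 3->10; deleted nodes 10; deleted edges (10,2,e); (10,12,e); added nodes (none); added edges (none); result: nodes: 1:c, 2:a, 3:b, 4:c, 5:c, 9:a, 12:c, 13:c, 17:b edges: (1,2,e); (1,12,e); (2,17,e); (4,9,e); (5,2,e); (5,4,e); (5,12,e); (17,3,e)
final:
nodes: 1:c, 2:a, 3:b, 4:c, 5:c, 9:a, 12:c, 13:c, 17:b
edges: (1,2,e); (1,12,e); (2,17,e); (4,9,e); (5,2,e); (5,4,e); (5,12,e); (17,3,e)


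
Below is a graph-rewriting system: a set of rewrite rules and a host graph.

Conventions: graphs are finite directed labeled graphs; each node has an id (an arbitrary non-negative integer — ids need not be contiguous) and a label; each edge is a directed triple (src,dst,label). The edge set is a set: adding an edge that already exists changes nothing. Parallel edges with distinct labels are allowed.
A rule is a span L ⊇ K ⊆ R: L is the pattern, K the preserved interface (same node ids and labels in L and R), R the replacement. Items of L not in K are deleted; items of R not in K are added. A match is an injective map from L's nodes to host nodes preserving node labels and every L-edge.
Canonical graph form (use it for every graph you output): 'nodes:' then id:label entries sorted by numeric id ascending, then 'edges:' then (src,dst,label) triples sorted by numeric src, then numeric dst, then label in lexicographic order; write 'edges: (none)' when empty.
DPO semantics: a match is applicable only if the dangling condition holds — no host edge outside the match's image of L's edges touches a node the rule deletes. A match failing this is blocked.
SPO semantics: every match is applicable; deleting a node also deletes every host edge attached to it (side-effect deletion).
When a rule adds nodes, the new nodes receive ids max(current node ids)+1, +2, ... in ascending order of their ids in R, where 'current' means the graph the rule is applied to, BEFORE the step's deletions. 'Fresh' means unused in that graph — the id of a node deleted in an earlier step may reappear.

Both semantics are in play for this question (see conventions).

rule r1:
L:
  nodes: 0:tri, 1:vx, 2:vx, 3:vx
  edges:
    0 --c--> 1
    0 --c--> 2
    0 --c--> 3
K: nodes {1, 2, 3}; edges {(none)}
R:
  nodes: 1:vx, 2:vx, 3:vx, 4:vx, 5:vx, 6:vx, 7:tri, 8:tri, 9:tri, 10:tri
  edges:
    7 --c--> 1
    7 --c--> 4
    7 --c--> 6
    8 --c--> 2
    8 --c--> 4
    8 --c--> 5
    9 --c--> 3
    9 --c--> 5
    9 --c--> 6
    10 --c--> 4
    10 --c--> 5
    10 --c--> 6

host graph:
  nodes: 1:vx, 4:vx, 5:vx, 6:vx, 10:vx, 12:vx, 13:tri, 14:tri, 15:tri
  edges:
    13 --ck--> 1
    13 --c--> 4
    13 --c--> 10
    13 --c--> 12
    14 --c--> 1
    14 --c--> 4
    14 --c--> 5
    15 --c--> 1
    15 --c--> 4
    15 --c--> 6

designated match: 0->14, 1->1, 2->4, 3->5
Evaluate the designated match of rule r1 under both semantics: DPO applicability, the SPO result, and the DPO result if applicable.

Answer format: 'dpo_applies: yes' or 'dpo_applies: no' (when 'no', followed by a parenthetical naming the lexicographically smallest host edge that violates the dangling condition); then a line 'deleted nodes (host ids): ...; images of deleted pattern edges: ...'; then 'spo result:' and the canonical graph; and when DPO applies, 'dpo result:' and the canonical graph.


dpo_applies: yes
deleted nodes (host ids): 14; images of deleted pattern edges: (14,1,c); (14,4,c); (14,5,c)
spo result:
nodes: 1:vx, 4:vx, 5:vx, 6:vx, 10:vx, 12:vx, 13:tri, 15:tri, 16:vx, 17:vx, 18:vx, 19:tri, 20:tri, 21:tri, 22:tri
edges: (13,1,ck); (13,4,c); (13,10,c); (13,12,c); (15,1,c); (15,4,c); (15,6,c); (19,1,c); (19,16,c); (19,18,c); (20,4,c); (20,16,c); (20,17,c); (21,5,c); (21,17,c); (21,18,c); (22,16,c); (22,17,c); (22,18,c)
dpo result:
nodes: 1:vx, 4:vx, 5:vx, 6:vx, 10:vx, 12:vx, 13:tri, 15:tri, 16:vx, 17:vx, 18:vx, 19:tri, 20:tri, 21:tri, 22:tri
edges: (13,1,ck); (13,4,c); (13,10,c); (13,12,c); (15,1,c); (15,4,c); (15,6,c); (19,1,c); (19,16,c); (19,18,c); (20,4,c); (20,16,c); (20,17,c); (21,5,c); (21,17,c); (21,18,c); (22,16,c); (22,17,c); (22,18,c)


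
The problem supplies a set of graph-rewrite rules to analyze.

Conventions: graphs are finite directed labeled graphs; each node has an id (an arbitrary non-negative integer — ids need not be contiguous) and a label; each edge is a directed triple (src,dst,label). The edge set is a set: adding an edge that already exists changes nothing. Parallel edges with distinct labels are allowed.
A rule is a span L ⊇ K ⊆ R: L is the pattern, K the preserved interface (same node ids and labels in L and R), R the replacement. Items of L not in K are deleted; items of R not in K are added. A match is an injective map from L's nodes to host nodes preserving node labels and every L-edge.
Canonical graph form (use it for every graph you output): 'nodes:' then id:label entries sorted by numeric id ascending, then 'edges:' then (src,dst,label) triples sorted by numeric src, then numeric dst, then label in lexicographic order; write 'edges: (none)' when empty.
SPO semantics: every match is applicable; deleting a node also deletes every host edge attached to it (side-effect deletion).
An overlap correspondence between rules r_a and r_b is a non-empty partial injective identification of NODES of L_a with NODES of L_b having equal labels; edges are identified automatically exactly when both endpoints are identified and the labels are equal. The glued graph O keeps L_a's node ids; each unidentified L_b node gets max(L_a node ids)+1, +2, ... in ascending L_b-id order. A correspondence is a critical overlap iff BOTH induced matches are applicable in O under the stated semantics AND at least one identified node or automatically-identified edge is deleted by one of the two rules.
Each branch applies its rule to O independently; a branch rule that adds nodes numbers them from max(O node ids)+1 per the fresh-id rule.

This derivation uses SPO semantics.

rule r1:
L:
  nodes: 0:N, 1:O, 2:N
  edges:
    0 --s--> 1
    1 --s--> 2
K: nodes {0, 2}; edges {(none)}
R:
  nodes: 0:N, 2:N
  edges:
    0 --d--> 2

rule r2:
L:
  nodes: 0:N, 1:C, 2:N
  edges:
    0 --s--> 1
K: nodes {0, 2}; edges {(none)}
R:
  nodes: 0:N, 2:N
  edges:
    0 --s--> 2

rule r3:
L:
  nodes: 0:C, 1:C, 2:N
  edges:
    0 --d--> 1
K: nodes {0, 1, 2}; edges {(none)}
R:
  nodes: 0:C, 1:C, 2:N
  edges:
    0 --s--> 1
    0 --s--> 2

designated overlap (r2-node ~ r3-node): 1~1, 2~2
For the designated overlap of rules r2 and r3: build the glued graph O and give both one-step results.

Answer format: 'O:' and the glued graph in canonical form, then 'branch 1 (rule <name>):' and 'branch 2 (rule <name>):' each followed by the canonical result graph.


O:
nodes: 0:N, 1:C, 2:N, 3:C
edges: (0,1,s); (3,1,d)
branch 1 (rule r2):
nodes: 0:N, 2:N, 3:C
edges: (0,2,s)
branch 2 (rule r3):
nodes: 0:N, 1:C, 2:N, 3:C
edges: (0,1,s); (3,1,s); (3,2,s)


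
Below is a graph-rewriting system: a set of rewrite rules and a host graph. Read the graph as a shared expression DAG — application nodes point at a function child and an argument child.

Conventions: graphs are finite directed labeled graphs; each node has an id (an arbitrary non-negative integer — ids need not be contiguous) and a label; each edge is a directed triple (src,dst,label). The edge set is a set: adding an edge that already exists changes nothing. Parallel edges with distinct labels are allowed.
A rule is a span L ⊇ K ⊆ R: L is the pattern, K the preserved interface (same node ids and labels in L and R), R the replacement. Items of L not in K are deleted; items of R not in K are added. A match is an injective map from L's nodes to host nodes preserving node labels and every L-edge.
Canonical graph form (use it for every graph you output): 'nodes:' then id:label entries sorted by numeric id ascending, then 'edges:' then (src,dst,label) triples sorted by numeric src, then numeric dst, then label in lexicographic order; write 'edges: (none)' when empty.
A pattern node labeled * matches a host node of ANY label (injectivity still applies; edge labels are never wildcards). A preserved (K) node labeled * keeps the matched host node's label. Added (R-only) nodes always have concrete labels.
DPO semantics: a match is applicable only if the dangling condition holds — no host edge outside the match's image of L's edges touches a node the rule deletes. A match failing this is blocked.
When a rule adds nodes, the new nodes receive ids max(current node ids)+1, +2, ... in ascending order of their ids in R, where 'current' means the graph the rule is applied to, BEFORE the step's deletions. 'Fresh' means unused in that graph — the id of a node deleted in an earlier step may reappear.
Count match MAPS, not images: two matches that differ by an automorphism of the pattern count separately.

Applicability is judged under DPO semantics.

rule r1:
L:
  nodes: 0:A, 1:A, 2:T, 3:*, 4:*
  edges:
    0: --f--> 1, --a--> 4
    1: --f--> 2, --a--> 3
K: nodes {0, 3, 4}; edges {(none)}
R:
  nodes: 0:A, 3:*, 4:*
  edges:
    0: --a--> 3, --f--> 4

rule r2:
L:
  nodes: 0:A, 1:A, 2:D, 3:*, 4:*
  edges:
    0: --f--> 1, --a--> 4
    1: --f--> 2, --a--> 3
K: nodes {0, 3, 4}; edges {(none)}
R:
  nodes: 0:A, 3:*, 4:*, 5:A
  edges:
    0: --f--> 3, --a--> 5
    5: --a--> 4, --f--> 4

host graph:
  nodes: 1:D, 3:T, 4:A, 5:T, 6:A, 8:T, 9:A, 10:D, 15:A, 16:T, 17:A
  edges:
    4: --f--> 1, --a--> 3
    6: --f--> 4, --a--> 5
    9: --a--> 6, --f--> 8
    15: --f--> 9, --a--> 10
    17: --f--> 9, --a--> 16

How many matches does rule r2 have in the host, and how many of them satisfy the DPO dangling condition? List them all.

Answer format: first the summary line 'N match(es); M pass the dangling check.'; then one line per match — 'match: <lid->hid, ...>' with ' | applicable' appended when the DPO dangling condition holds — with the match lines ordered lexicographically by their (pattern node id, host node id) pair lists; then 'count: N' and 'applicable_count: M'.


1 match(es); 1 pass the dangling check.
match: 0->6, 1->4, 2->1, 3->3, 4->5 | applicable
count: 1
applicable_count: 1


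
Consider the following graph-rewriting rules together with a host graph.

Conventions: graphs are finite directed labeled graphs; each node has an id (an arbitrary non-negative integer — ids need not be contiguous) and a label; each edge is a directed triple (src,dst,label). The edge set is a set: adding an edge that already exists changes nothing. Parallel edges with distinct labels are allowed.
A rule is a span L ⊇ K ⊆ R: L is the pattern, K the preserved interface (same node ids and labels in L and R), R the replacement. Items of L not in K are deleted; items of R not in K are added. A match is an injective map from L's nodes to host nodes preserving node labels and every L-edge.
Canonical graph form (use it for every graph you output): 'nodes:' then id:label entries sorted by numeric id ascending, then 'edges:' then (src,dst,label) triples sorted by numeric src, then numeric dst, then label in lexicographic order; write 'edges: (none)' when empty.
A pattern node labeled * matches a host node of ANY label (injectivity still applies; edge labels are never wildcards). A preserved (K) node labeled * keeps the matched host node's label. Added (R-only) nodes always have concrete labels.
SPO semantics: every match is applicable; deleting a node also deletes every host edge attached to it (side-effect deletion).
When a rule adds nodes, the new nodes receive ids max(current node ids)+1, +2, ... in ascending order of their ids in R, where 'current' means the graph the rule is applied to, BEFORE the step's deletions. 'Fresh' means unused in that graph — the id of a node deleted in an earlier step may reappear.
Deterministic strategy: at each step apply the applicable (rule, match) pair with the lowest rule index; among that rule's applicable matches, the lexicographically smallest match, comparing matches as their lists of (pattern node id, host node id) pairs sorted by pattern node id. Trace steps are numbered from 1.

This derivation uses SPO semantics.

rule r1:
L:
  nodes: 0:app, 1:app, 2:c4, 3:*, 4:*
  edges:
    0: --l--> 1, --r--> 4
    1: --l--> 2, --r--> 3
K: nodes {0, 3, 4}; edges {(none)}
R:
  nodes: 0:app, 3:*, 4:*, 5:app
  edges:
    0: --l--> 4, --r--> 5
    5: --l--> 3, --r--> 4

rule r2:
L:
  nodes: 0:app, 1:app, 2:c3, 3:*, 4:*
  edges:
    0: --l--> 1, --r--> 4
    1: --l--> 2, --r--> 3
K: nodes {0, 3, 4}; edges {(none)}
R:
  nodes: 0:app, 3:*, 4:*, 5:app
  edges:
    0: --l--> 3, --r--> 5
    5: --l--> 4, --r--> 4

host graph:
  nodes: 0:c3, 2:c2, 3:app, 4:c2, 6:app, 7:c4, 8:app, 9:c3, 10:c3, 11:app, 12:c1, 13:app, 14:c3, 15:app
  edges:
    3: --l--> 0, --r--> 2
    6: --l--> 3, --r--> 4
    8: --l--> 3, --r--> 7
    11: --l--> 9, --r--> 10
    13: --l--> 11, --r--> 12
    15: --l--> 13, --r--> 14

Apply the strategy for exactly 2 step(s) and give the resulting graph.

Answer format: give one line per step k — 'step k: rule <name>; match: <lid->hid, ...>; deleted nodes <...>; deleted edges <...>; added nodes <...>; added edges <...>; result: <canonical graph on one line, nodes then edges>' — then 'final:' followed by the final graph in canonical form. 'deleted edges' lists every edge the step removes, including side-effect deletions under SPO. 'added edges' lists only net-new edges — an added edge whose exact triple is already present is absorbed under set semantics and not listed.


step 1: rule r2; match: 0->6, 1->3, 2->0, 3->2, 4->4; deleted nodes 0, 3; deleted edges (3,0,l); (3,2,r); (6,3,l); (6,4,r); (8,3,l); added nodes 16; added edges (6,2,l); (6,16,r); (16,4,l); (16,4,r); result: nodes: 2:c2, 4:c2, 6:app, 7:c4, 8:app, 9:c3, 10:c3, 11:app, 12:c1, 13:app, 14:c3, 15:app, 16:app edges: (6,2,l); (6,16,r); (8,7,r); (11,9,l); (11,10,r); (13,11,l); (13,12,r); (15,13,l); (15,14,r); (16,4,l); (16,4,r)
step 2: rule r2; match: 0->13, 1->11, 2->9, 3->10, 4->12; deleted nodes 9, 11; deleted edges (11,9,l); (11,10,r); (13,11,l); (13,12,r); added nodes 17; added edges (13,10,l); (13,17,r); (17,12,l); (17,12,r); result: nodes: 2:c2, 4:c2, 6:app, 7:c4, 8:app, 10:c3, 12:c1, 13:app, 14:c3, 15:app, 16:app, 17:app edges: (6,2,l); (6,16,r); (8,7,r); (13,10,l); (13,17,r); (15,13,l); (15,14,r); (16,4,l); (16,4,r); (17,12,l); (17,12,r)
final:
nodes: 2:c2, 4:c2, 6:app, 7:c4, 8:app, 10:c3, 12:c1, 13:app, 14:c3, 15:app, 16:app, 17:app
edges: (6,2,l); (6,16,r); (8,7,r); (13,10,l); (13,17,r); (15,13,l); (15,14,r); (16,4,l); (16,4,r); (17,12,l); (17,12,r)


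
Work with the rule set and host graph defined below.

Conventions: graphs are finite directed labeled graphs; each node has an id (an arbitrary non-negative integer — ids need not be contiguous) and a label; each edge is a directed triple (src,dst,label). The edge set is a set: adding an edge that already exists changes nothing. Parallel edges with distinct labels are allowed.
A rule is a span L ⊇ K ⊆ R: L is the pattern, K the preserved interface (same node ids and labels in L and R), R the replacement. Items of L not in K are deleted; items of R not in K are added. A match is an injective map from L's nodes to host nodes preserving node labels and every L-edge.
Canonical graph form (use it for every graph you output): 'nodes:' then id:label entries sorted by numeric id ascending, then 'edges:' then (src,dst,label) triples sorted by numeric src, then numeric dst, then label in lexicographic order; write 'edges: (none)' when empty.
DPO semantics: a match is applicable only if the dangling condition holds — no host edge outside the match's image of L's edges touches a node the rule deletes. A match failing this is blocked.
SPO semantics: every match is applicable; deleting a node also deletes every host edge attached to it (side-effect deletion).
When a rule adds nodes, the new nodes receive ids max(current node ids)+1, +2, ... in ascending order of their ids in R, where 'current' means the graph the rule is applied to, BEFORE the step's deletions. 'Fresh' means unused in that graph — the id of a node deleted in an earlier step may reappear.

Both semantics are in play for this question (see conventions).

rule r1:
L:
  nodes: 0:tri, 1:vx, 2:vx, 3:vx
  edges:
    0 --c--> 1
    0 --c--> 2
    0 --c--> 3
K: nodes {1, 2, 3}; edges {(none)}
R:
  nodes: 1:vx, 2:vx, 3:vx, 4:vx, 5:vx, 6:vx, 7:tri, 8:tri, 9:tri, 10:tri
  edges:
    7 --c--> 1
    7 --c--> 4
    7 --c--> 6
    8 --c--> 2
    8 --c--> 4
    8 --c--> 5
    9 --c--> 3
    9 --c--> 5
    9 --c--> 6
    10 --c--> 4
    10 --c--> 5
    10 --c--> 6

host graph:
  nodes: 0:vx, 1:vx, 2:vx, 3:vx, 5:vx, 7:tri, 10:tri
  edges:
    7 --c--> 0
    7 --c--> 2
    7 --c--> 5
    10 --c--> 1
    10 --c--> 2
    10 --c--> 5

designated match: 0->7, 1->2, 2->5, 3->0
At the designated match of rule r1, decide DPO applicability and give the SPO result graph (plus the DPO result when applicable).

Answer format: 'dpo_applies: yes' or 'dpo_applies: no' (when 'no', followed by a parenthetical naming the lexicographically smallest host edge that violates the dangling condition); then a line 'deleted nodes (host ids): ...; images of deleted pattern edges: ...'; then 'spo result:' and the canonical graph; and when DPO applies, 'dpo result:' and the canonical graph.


dpo_applies: yes
deleted nodes (host ids): 7; images of deleted pattern edges: (7,0,c); (7,2,c); (7,5,c)
spo result:
nodes: 0:vx, 1:vx, 2:vx, 3:vx, 5:vx, 10:tri, 11:vx, 12:vx, 13:vx, 14:tri, 15:tri, 16:tri, 17:tri
edges: (10,1,c); (10,2,c); (10,5,c); (14,2,c); (14,11,c); (14,13,c); (15,5,c); (15,11,c); (15,12,c); (16,0,c); (16,12,c); (16,13,c); (17,11,c); (17,12,c); (17,13,c)
dpo result:
nodes: 0:vx, 1:vx, 2:vx, 3:vx, 5:vx, 10:tri, 11:vx, 12:vx, 13:vx, 14:tri, 15:tri, 16:tri, 17:tri
edges: (10,1,c); (10,2,c); (10,5,c); (14,2,c); (14,11,c); (14,13,c); (15,5,c); (15,11,c); (15,12,c); (16,0,c); (16,12,c); (16,13,c); (17,11,c); (17,12,c); (17,13,c)


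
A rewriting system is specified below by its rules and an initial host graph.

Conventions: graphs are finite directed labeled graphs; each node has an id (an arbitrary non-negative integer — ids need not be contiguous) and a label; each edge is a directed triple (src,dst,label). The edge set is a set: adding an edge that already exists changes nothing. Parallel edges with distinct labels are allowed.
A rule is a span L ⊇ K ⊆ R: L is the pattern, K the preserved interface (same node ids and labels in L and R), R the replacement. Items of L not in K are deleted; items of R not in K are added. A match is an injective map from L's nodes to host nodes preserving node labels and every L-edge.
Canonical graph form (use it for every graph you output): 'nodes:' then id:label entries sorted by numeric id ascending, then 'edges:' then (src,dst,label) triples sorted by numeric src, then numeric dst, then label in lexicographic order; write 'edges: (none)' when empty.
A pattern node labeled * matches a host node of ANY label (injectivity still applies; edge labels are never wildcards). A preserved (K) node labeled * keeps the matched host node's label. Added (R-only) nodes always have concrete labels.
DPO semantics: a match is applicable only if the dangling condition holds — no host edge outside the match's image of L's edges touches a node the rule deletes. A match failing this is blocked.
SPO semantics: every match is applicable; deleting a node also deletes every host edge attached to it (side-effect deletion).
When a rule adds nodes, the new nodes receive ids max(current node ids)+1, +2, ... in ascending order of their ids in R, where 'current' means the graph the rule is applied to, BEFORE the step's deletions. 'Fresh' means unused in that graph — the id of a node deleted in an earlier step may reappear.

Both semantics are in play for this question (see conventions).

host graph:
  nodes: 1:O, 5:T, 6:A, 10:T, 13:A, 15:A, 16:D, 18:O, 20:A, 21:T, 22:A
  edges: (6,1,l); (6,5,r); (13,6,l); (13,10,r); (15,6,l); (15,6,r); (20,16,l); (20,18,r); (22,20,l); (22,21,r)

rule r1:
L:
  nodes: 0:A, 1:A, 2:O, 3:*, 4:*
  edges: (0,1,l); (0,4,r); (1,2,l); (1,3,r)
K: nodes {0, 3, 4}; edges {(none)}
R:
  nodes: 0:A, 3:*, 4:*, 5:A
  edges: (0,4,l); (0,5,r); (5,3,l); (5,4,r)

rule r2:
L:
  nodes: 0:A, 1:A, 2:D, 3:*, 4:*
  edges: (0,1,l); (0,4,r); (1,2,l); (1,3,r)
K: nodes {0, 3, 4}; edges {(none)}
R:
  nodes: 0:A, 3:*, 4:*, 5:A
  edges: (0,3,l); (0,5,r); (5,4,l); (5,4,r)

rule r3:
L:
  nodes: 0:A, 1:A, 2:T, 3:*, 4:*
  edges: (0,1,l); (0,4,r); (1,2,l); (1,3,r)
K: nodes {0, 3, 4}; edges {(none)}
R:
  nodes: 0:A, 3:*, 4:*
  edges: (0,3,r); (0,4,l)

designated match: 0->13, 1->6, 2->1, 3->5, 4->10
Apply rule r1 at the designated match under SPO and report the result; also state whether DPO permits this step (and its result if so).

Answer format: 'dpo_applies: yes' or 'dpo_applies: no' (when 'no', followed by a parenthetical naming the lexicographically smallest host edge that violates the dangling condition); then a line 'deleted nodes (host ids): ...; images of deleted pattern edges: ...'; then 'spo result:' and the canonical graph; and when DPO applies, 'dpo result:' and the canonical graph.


dpo_applies: no
(the rule deletes node 6, which keeps host edge (15,6,l) outside the match image — the dangling condition fails, DPO blocks; SPO proceeds and side-deletes such edges)
deleted nodes (host ids): 1, 6; images of deleted pattern edges: (6,1,l); (6,5,r); (13,6,l); (13,10,r)
spo result:
nodes: 5:T, 10:T, 13:A, 15:A, 16:D, 18:O, 20:A, 21:T, 22:A, 23:A
edges: (13,10,l); (13,23,r); (20,16,l); (20,18,r); (22,20,l); (22,21,r); (23,5,l); (23,10,r)


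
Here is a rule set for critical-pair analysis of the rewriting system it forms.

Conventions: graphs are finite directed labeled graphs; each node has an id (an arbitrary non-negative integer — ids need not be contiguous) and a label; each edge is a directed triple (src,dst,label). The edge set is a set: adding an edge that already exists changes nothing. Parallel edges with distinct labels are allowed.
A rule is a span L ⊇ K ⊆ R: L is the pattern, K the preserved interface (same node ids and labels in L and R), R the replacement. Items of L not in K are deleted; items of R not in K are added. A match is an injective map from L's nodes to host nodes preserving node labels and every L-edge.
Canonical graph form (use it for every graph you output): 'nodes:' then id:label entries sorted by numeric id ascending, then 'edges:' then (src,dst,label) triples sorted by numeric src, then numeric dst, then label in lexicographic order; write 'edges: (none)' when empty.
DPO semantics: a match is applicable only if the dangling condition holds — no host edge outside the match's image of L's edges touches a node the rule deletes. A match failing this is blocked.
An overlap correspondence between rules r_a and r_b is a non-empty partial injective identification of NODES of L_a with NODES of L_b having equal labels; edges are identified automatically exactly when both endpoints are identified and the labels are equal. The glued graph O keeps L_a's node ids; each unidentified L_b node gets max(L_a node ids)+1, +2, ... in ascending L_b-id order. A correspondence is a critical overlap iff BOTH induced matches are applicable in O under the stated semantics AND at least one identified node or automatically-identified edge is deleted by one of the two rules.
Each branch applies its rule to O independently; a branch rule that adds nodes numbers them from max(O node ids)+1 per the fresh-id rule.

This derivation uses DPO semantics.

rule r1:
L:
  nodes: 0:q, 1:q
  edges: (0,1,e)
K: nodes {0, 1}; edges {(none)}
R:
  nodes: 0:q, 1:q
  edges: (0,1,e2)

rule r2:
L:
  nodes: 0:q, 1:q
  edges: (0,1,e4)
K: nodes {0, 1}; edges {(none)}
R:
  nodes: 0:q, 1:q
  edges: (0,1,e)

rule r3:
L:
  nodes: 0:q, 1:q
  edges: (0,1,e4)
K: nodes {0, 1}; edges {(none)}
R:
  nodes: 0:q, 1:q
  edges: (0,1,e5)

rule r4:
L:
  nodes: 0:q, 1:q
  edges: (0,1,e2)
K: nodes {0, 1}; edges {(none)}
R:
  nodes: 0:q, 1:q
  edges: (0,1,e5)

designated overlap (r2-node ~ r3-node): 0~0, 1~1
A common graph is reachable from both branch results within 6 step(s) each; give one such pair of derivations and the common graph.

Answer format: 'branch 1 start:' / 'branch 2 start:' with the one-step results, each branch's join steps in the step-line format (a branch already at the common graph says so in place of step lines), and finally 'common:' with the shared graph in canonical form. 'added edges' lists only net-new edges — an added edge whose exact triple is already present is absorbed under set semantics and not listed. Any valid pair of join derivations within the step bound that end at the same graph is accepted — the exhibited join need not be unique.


branch 1 start:
nodes: 0:q, 1:q
edges: (0,1,e)
branch 2 start:
nodes: 0:q, 1:q
edges: (0,1,e5)
branch 1 step 1: rule r1; match: 0->0, 1->1; deleted nodes (none); deleted edges (0,1,e); added nodes (none); added edges (0,1,e2); result: nodes: 0:q, 1:q edges: (0,1,e2)
branch 1 step 2: rule r4; match: 0->0, 1->1; deleted nodes (none); deleted edges (0,1,e2); added nodes (none); added edges (0,1,e5); result: nodes: 0:q, 1:q edges: (0,1,e5)
branch 2: already at the common graph (0 steps)
common:
nodes: 0:q, 1:q
edges: (0,1,e5)


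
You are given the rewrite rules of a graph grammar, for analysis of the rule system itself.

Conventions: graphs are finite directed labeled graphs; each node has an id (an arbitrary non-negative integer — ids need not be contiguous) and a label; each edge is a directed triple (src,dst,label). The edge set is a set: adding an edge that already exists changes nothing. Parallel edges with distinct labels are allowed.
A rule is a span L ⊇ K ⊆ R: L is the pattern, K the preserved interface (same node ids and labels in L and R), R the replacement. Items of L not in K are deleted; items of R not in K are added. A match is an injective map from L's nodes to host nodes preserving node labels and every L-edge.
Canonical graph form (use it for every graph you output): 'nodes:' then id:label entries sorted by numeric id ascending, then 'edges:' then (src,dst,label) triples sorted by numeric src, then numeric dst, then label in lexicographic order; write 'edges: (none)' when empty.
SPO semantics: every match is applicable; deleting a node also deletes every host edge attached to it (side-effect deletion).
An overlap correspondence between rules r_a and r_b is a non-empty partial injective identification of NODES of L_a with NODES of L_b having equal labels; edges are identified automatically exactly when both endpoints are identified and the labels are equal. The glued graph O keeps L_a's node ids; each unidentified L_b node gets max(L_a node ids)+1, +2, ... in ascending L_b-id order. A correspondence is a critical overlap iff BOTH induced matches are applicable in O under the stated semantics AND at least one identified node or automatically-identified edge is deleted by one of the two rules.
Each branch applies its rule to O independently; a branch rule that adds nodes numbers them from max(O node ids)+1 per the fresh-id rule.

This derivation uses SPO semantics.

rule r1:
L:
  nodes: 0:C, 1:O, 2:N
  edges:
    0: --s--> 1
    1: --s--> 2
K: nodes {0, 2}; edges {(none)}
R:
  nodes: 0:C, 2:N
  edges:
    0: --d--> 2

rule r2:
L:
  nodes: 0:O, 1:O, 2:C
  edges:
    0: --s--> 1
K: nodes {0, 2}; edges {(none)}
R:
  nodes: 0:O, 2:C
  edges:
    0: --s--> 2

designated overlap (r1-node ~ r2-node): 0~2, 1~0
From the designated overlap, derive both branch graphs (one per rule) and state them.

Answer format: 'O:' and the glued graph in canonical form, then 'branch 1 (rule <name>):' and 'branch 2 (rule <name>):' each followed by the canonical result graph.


O:
nodes: 0:C, 1:O, 2:N, 3:O
edges: (0,1,s); (1,2,s); (1,3,s)
branch 1 (rule r1):
nodes: 0:C, 2:N, 3:O
edges: (0,2,d)
branch 2 (rule r2):
nodes: 0:C, 1:O, 2:N
edges: (0,1,s); (1,0,s); (1,2,s)


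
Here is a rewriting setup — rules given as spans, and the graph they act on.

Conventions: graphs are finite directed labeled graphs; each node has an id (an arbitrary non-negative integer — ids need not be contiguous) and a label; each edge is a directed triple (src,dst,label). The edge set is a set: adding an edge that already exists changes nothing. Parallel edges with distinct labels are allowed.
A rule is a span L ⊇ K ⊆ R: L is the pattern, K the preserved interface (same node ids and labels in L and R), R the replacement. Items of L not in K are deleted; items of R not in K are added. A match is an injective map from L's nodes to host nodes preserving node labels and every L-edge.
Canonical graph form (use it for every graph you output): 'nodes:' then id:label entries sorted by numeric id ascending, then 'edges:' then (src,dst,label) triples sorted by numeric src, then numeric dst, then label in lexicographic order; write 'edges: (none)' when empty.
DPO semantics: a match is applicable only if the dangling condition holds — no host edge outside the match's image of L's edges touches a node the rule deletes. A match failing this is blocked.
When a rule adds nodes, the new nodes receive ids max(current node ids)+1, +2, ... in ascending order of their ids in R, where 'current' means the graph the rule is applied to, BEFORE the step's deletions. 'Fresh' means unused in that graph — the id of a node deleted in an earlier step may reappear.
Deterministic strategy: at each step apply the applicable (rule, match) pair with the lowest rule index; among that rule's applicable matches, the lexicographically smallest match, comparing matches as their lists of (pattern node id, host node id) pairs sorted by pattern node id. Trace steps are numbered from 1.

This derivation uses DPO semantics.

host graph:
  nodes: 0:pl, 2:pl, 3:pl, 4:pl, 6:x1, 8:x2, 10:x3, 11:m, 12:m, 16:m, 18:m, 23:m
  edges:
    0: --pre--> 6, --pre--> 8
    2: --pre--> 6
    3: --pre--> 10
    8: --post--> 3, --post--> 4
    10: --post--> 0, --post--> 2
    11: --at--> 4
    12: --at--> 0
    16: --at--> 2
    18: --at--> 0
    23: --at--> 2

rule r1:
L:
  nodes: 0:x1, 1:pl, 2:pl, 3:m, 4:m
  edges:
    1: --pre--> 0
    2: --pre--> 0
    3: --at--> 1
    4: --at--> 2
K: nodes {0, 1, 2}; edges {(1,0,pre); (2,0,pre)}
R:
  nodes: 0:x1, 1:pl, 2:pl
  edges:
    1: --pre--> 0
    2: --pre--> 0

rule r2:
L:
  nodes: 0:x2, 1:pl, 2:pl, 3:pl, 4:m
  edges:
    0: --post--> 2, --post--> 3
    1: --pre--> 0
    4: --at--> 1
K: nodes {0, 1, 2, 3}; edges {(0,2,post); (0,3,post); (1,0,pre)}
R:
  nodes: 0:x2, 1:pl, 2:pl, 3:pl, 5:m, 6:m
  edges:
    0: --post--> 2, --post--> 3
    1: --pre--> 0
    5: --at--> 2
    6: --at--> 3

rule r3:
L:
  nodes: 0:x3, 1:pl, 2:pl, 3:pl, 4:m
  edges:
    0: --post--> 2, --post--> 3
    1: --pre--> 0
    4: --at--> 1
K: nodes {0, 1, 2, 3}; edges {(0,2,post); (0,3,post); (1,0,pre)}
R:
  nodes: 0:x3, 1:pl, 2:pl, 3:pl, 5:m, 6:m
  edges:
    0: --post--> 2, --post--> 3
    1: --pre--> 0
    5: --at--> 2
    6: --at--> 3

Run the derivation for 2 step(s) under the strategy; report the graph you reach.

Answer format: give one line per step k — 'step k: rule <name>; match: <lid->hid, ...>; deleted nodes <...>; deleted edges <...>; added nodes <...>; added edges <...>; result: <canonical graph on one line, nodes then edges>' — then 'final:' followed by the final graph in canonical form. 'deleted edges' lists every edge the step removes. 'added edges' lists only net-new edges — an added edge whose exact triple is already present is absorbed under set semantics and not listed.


step 1: rule r1; match: 0->6, 1->0, 2->2, 3->12, 4->16; deleted nodes 12, 16; deleted edges (12,0,at); (16,2,at); added nodes (none); added edges (none); result: nodes: 0:pl, 2:pl, 3:pl, 4:pl, 6:x1, 8:x2, 10:x3, 11:m, 18:m, 23:m edges: (0,6,pre); (0,8,pre); (2,6,pre); (3,10,pre); (8,3,post); (8,4,post); (10,0,post); (10,2,post); (11,4,at); (18,0,at); (23,2,at)
step 2: rule r1; match: 0->6, 1->0, 2->2, 3->18, 4->23; deleted nodes 18, 23; deleted edges (18,0,at); (23,2,at); added nodes (none); added edges (none); result: nodes: 0:pl, 2:pl, 3:pl, 4:pl, 6:x1, 8:x2, 10:x3, 11:m edges: (0,6,pre); (0,8,pre); (2,6,pre); (3,10,pre); (8,3,post); (8,4,post); (10,0,post); (10,2,post); (11,4,at)
final:
nodes: 0:pl, 2:pl, 3:pl, 4:pl, 6:x1, 8:x2, 10:x3, 11:m
edges: (0,6,pre); (0,8,pre); (2,6,pre); (3,10,pre); (8,3,post); (8,4,post); (10,0,post); (10,2,post); (11,4,at)
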